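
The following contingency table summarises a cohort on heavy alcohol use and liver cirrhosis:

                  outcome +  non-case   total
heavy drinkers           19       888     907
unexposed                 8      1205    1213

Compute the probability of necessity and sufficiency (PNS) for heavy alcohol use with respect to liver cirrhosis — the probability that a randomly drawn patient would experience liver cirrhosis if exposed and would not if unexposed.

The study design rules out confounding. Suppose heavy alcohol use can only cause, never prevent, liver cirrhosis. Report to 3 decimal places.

PNS ≈ 0.014

p₁ = P(outcome | exposed) = 19/907 = 0.020948
p₀ = P(outcome | unexposed) = 8/1213 = 0.0065952
Under exogeneity and monotonicity, PNS = p₁ − p₀.
PNS = 0.020948 − 0.0065952 = 0.014353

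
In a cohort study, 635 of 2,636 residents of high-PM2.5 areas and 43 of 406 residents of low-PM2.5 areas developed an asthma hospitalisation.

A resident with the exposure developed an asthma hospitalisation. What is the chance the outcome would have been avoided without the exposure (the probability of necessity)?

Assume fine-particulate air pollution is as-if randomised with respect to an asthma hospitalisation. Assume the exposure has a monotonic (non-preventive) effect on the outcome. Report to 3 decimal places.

PN ≈ 0.560

p₁ = P(outcome | exposed) = 635/2636 = 0.2409
p₀ = P(outcome | unexposed) = 43/406 = 0.10591
Under exogeneity and monotonicity, PN = (p₁ − p₀) / p₁.
PN = (0.2409 − 0.10591) / 0.2409 = 0.13498 / 0.2409 ≈ 0.5603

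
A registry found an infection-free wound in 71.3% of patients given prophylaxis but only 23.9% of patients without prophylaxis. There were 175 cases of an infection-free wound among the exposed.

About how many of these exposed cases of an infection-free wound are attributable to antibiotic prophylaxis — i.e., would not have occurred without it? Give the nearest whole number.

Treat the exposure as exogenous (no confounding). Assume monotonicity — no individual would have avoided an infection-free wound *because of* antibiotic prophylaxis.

about 116 cases

p₁ = 0.713, p₀ = 0.239.
PN = (p₁ − p₀)/p₁ = (0.713 − 0.239) / 0.713 ≈ 0.66480.
Attributable cases ≈ PN × (exposed cases) = 0.66480 × 175 ≈ 116.34.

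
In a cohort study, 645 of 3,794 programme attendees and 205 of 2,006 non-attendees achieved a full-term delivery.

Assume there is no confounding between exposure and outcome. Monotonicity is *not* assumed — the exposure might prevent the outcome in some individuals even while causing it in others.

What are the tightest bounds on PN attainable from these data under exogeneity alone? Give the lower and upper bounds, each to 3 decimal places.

0.399 ≤ PN ≤ 1.000

p₁ = P(outcome | exposed) = 645/3794 = 0.17001
p₀ = P(outcome | unexposed) = 205/2006 = 0.10219
Under exogeneity alone the bounds on PN are max{0,(p₁−p₀)/p₁} ≤ PN ≤ min{1,(1−p₀)/p₁}.
  lower = (p₁ − p₀)/p₁ = 0.067812 / 0.17001 ≈ 0.3989
  upper = min{1, (1 − p₀)/p₁} = 0.89781 / 0.17001 ≈ 5.2811 → capped at 1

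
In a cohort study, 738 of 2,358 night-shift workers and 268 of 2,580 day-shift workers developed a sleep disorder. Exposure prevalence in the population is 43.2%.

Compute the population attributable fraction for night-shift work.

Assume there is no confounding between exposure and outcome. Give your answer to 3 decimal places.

p₁ = P(outcome | exposed) = 738/2358 = 0.31298
p₀ = P(outcome | unexposed) = 268/2580 = 0.10388
Overall risk P(Y=1) = π·p₁ + (1−π)·p₀ = 0.432×0.31298 + 0.568×0.10388 = 0.19421.
Under exogeneity, PAF = [P(Y=1) − p₀] / P(Y=1).
PAF = (0.19421 − 0.10388) / 0.19421 ≈ 0.4651

PAF ≈ 0.465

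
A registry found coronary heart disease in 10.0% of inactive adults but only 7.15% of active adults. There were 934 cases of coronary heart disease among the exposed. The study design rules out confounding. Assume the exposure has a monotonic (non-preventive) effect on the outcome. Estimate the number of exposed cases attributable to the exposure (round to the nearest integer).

p₁ = 0.1, p₀ = 0.0715.
PN = (p₁ − p₀)/p₁ = (0.1 − 0.0715) / 0.1 ≈ 0.28500.
Attributable cases ≈ PN × (exposed cases) = 0.28500 × 934 ≈ 266.19.

about 266 cases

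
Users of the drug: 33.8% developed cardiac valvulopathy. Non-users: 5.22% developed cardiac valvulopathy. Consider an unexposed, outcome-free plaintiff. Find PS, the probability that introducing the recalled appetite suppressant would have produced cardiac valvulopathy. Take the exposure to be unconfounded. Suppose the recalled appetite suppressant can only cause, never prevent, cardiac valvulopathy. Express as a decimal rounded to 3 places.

PS ≈ 0.302

p₁ = 0.338, p₀ = 0.0522.
Under exogeneity and monotonicity, PS = (p₁ − p₀) / (1 − p₀).
PS = (0.338 − 0.0522) / (1 − 0.0522) = 0.2858 / 0.9478 ≈ 0.3015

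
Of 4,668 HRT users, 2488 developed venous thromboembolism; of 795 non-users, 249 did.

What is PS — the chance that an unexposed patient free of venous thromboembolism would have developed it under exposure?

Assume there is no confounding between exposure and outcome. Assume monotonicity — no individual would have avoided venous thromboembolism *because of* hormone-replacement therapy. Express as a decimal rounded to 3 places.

PS ≈ 0.320

p₁ = P(outcome | exposed) = 2488/4668 = 0.53299
p₀ = P(outcome | unexposed) = 249/795 = 0.31321
Under exogeneity and monotonicity, PS = (p₁ − p₀) / (1 − p₀).
PS = (0.53299 − 0.31321) / (1 − 0.31321) = 0.21978 / 0.68679 ≈ 0.3200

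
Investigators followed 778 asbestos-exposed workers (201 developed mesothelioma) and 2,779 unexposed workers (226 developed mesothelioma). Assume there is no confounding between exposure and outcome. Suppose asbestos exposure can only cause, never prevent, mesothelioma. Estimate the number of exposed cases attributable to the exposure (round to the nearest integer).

p₁ = P(outcome | exposed) = 201/778 = 0.25835
p₀ = P(outcome | unexposed) = 226/2779 = 0.081324
PN = (p₁ − p₀)/p₁ = (0.25835 − 0.081324) / 0.25835 ≈ 0.68522.
Attributable cases ≈ PN × (exposed cases) = 0.68522 × 201 ≈ 137.73.

about 138 cases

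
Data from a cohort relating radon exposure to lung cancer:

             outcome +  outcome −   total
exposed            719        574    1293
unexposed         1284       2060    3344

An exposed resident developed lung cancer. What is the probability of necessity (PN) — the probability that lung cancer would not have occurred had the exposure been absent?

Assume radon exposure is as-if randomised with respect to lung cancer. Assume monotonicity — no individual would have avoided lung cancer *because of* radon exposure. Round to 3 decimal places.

PN ≈ 0.309

p₁ = P(outcome | exposed) = 719/1293 = 0.55607
p₀ = P(outcome | unexposed) = 1284/3344 = 0.38397
Under exogeneity and monotonicity, PN = (p₁ − p₀) / p₁.
PN = (0.55607 − 0.38397) / 0.55607 = 0.1721 / 0.55607 ≈ 0.3095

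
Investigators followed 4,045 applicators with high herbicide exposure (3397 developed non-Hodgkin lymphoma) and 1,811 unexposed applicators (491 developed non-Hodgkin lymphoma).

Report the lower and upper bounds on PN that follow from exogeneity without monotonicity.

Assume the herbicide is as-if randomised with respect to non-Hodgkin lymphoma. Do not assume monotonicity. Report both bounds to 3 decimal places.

0.677 ≤ PN ≤ 0.868

p₁ = P(outcome | exposed) = 3397/4045 = 0.8398
p₀ = P(outcome | unexposed) = 491/1811 = 0.27112
Under exogeneity alone the bounds on PN are max{0,(p₁−p₀)/p₁} ≤ PN ≤ min{1,(1−p₀)/p₁}.
  lower = (p₁ − p₀)/p₁ = 0.56868 / 0.8398 ≈ 0.6772
  upper = min{1, (1 − p₀)/p₁} = 0.72888 / 0.8398 ≈ 0.8679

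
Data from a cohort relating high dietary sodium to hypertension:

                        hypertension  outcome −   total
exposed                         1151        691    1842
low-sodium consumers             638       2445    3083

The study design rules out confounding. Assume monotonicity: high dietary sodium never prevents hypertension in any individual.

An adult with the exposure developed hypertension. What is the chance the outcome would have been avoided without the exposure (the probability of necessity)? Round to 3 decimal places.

p₁ = P(outcome | exposed) = 1151/1842 = 0.62486
p₀ = P(outcome | unexposed) = 638/3083 = 0.20694
Under exogeneity and monotonicity, PN = (p₁ − p₀) / p₁.
PN = (0.62486 − 0.20694) / 0.62486 = 0.41792 / 0.62486 ≈ 0.6688

PN ≈ 0.669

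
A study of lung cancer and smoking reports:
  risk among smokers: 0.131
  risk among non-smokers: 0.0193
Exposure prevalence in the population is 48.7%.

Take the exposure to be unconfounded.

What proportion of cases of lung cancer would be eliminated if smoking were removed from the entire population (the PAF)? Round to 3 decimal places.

Let p₁ = 0.131, p₀ = 0.0193.
Overall risk P(Y=1) = π·p₁ + (1−π)·p₀ = 0.487×0.131 + 0.513×0.0193 = 0.073698.
Under exogeneity, PAF = [P(Y=1) − p₀] / P(Y=1).
PAF = (0.073698 − 0.0193) / 0.073698 ≈ 0.7381

PAF ≈ 0.738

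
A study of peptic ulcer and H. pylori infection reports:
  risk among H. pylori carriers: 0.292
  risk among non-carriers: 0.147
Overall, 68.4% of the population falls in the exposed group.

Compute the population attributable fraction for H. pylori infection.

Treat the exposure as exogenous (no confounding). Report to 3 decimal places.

Let p₁ = 0.292, p₀ = 0.147.
Overall risk P(Y=1) = π·p₁ + (1−π)·p₀ = 0.684×0.292 + 0.316×0.147 = 0.24618.
Under exogeneity, PAF = [P(Y=1) − p₀] / P(Y=1).
PAF = (0.24618 − 0.147) / 0.24618 ≈ 0.4029

PAF ≈ 0.403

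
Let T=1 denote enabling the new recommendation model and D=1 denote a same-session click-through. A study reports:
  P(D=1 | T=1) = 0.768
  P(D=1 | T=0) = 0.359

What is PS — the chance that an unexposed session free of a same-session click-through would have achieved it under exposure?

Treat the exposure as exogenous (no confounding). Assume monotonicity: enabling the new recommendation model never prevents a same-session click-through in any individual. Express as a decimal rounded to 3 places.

Let p₁ = 0.768, p₀ = 0.359.
Under exogeneity and monotonicity, PS = (p₁ − p₀) / (1 − p₀).
PS = (0.768 − 0.359) / (1 − 0.359) = 0.409 / 0.641 ≈ 0.6381

PS ≈ 0.638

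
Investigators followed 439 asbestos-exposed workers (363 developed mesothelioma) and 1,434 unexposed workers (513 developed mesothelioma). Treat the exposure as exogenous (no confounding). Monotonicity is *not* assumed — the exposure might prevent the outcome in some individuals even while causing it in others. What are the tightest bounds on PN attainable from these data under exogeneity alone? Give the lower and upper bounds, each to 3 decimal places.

0.567 ≤ PN ≤ 0.777

p₁ = P(outcome | exposed) = 363/439 = 0.82688
p₀ = P(outcome | unexposed) = 513/1434 = 0.35774
Under exogeneity alone the bounds on PN are max{0,(p₁−p₀)/p₁} ≤ PN ≤ min{1,(1−p₀)/p₁}.
  lower = (p₁ − p₀)/p₁ = 0.46914 / 0.82688 ≈ 0.5674
  upper = min{1, (1 − p₀)/p₁} = 0.64226 / 0.82688 ≈ 0.7767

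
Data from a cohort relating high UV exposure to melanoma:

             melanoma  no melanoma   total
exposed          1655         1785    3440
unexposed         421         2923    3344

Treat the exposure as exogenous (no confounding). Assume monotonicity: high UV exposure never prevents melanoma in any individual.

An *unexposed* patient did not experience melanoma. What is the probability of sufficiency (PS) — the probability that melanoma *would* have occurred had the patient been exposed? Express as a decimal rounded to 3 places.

p₁ = P(outcome | exposed) = 1655/3440 = 0.4811
p₀ = P(outcome | unexposed) = 421/3344 = 0.1259
Under exogeneity and monotonicity, PS = (p₁ − p₀)/(1 − p₀).
PS = (0.4811 − 0.1259) / 0.8741 ≈ 0.4064

PS ≈ 0.406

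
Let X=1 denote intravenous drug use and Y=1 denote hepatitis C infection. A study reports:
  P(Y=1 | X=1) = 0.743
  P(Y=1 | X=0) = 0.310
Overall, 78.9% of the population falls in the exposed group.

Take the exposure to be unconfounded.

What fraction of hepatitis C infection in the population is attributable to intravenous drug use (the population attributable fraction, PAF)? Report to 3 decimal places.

PAF ≈ 0.524

Let p₁ = 0.743, p₀ = 0.31.
Overall risk P(Y=1) = π·p₁ + (1−π)·p₀ = 0.789×0.743 + 0.211×0.31 = 0.65164.
Under exogeneity, PAF = [P(Y=1) − p₀] / P(Y=1).
PAF = (0.65164 − 0.31) / 0.65164 ≈ 0.5243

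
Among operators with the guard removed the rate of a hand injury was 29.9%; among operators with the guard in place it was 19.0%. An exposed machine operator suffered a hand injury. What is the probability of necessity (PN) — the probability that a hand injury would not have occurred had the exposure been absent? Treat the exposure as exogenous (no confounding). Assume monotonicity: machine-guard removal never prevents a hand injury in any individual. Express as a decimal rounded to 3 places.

p₁ = 0.299, p₀ = 0.19.
Under exogeneity and monotonicity, PN = (p₁ − p₀) / p₁.
PN = (0.299 − 0.19) / 0.299 = 0.109 / 0.299 ≈ 0.3645

PN ≈ 0.365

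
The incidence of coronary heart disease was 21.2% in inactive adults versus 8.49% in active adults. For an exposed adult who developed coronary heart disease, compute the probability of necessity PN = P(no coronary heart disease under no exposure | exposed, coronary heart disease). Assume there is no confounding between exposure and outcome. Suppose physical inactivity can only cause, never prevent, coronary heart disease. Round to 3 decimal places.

p₁ = 0.212, p₀ = 0.0849.
Under exogeneity and monotonicity, PN = (p₁ − p₀) / p₁.
PN = (0.212 − 0.0849) / 0.212 = 0.1271 / 0.212 ≈ 0.5995

PN ≈ 0.600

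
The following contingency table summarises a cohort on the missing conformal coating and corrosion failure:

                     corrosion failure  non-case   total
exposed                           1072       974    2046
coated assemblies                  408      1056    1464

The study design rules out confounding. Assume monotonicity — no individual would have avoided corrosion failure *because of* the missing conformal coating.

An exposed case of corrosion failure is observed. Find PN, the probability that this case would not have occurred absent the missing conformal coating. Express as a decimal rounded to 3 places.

p₁ = P(outcome | exposed) = 1072/2046 = 0.52395
p₀ = P(outcome | unexposed) = 408/1464 = 0.27869
Under exogeneity and monotonicity, PN = (p₁ − p₀) / p₁.
PN = (0.52395 − 0.27869) / 0.52395 = 0.24526 / 0.52395 ≈ 0.4681

PN ≈ 0.468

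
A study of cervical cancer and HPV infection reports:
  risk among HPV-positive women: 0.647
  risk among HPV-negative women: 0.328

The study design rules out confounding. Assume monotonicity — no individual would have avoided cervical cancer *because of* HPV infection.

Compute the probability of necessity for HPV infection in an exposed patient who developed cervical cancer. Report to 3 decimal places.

Let p₁ = 0.647, p₀ = 0.328.
Under exogeneity and monotonicity, PN = (p₁ − p₀) / p₁.
PN = (0.647 − 0.328) / 0.647 = 0.319 / 0.647 ≈ 0.4930

PN ≈ 0.493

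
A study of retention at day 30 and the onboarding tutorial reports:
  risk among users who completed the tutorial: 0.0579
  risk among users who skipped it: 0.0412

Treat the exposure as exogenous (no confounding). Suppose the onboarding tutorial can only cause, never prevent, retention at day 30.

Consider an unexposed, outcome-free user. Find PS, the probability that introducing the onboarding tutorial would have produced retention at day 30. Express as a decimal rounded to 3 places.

PS ≈ 0.017

Let p₁ = 0.0579, p₀ = 0.0412.
Under exogeneity and monotonicity, PS = (p₁ − p₀) / (1 − p₀).
PS = (0.0579 − 0.0412) / (1 − 0.0412) = 0.0167 / 0.9588 ≈ 0.0174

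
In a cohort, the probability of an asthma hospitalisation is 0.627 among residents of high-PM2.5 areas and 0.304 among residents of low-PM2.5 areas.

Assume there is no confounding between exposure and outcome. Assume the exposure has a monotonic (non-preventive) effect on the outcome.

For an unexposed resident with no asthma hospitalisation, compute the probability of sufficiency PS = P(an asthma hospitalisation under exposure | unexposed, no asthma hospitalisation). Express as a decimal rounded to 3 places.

Let p₁ = 0.627, p₀ = 0.304.
Under exogeneity and monotonicity, PS = (p₁ − p₀) / (1 − p₀).
PS = (0.627 − 0.304) / (1 − 0.304) = 0.323 / 0.696 ≈ 0.4641

PS ≈ 0.464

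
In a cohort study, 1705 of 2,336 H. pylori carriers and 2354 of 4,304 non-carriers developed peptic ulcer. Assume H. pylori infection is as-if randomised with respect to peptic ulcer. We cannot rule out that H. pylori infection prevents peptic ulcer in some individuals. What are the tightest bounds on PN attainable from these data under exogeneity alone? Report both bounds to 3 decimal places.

0.251 ≤ PN ≤ 0.621

p₁ = P(outcome | exposed) = 1705/2336 = 0.72988
p₀ = P(outcome | unexposed) = 2354/4304 = 0.54693
Under exogeneity alone the bounds on PN are max{0,(p₁−p₀)/p₁} ≤ PN ≤ min{1,(1−p₀)/p₁}.
  lower = (p₁ − p₀)/p₁ = 0.18295 / 0.72988 ≈ 0.2507
  upper = min{1, (1 − p₀)/p₁} = 0.45307 / 0.72988 ≈ 0.6207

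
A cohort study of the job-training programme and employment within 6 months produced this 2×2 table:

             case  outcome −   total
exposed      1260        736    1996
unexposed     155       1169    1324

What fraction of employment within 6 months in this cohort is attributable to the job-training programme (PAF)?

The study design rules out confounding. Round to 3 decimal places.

p₁ = P(outcome | exposed) = 1260/1996 = 0.63126
p₀ = P(outcome | unexposed) = 155/1324 = 0.11707
Exposure prevalence π = 1996/3320 = 0.6012; overall risk P(Y=1) = 0.4262.
Under exogeneity, PAF = [P(Y=1) − p₀]/P(Y=1).
PAF = (0.4262 − 0.11707) / 0.4262 ≈ 0.7253

PAF ≈ 0.725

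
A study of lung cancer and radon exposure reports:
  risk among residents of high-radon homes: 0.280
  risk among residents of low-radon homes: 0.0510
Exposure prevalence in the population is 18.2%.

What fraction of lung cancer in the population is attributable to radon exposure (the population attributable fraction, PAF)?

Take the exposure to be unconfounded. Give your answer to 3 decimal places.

Let p₁ = 0.28, p₀ = 0.051.
Overall risk P(Y=1) = π·p₁ + (1−π)·p₀ = 0.182×0.28 + 0.818×0.051 = 0.092678.
Under exogeneity, PAF = [P(Y=1) − p₀] / P(Y=1).
PAF = (0.092678 − 0.051) / 0.092678 ≈ 0.4497

PAF ≈ 0.450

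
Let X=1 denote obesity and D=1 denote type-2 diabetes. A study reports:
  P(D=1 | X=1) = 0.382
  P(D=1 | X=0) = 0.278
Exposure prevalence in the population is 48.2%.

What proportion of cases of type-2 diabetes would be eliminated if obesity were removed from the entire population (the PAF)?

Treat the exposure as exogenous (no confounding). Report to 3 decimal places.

Let p₁ = 0.382, p₀ = 0.278.
Overall risk P(Y=1) = π·p₁ + (1−π)·p₀ = 0.482×0.382 + 0.518×0.278 = 0.32813.
Under exogeneity, PAF = [P(Y=1) − p₀] / P(Y=1).
PAF = (0.32813 − 0.278) / 0.32813 ≈ 0.1528

PAF ≈ 0.153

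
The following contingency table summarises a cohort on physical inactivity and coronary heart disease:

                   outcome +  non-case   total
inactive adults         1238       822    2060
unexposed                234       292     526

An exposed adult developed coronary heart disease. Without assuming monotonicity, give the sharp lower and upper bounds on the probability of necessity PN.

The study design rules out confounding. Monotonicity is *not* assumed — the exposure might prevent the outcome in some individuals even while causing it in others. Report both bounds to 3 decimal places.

0.260 ≤ PN ≤ 0.924

p₁ = P(outcome | exposed) = 1238/2060 = 0.60097
p₀ = P(outcome | unexposed) = 234/526 = 0.44487
Under exogeneity alone the bounds on PN are max{0,(p₁−p₀)/p₁} ≤ PN ≤ min{1,(1−p₀)/p₁}.
  lower = (p₁ − p₀)/p₁ = 0.1561 / 0.60097 ≈ 0.2598
  upper = min{1, (1 − p₀)/p₁} = 0.55513 / 0.60097 ≈ 0.9237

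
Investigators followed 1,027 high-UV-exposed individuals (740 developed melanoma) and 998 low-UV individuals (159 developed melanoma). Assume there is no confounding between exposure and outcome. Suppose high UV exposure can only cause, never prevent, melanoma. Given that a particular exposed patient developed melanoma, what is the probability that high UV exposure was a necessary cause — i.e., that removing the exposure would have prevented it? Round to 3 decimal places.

p₁ = P(outcome | exposed) = 740/1027 = 0.72055
p₀ = P(outcome | unexposed) = 159/998 = 0.15932
Under exogeneity and monotonicity, PN = (p₁ − p₀) / p₁.
PN = (0.72055 − 0.15932) / 0.72055 = 0.56123 / 0.72055 ≈ 0.7789

PN ≈ 0.779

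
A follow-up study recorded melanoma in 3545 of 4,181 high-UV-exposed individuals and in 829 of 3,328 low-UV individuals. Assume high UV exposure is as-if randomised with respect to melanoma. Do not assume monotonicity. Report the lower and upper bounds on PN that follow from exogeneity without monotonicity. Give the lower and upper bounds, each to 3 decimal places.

0.706 ≤ PN ≤ 0.886

p₁ = P(outcome | exposed) = 3545/4181 = 0.84788
p₀ = P(outcome | unexposed) = 829/3328 = 0.2491
Under exogeneity alone the bounds on PN are max{0,(p₁−p₀)/p₁} ≤ PN ≤ min{1,(1−p₀)/p₁}.
  lower = (p₁ − p₀)/p₁ = 0.59878 / 0.84788 ≈ 0.7062
  upper = min{1, (1 − p₀)/p₁} = 0.7509 / 0.84788 ≈ 0.8856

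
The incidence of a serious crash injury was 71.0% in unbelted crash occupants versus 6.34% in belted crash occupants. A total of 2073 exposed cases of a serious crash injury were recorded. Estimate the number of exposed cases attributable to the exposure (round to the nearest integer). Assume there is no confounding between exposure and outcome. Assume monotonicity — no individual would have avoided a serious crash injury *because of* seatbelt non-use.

about 1888 cases

p₁ = 0.71, p₀ = 0.0634.
PN = (p₁ − p₀)/p₁ = (0.71 − 0.0634) / 0.71 ≈ 0.91070.
Attributable cases ≈ PN × (exposed cases) = 0.91070 × 2073 ≈ 1887.89.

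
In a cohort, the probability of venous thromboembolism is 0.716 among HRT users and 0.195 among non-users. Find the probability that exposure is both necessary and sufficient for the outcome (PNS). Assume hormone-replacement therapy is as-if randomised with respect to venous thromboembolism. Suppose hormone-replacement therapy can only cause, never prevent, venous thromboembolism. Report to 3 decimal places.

PNS ≈ 0.521

Let p₁ = 0.716, p₀ = 0.195.
Under exogeneity and monotonicity, PNS = p₁ − p₀.
PNS = 0.716 − 0.195 = 0.521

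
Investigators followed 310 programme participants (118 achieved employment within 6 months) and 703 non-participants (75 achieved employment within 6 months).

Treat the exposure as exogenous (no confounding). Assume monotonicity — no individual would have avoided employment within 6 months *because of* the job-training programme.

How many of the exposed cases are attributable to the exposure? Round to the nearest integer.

p₁ = P(outcome | exposed) = 118/310 = 0.38065
p₀ = P(outcome | unexposed) = 75/703 = 0.10669
PN = (p₁ − p₀)/p₁ = (0.38065 − 0.10669) / 0.38065 ≈ 0.71972.
Attributable cases ≈ PN × (exposed cases) = 0.71972 × 118 ≈ 84.93.

about 85 cases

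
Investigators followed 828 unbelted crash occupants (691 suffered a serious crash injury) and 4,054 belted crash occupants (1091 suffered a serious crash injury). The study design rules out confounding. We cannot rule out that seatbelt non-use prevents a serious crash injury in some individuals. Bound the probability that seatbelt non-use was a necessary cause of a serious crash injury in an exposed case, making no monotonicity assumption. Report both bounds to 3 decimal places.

p₁ = P(outcome | exposed) = 691/828 = 0.83454
p₀ = P(outcome | unexposed) = 1091/4054 = 0.26912
Under exogeneity alone the bounds on PN are max{0,(p₁−p₀)/p₁} ≤ PN ≤ min{1,(1−p₀)/p₁}.
  lower = (p₁ − p₀)/p₁ = 0.56542 / 0.83454 ≈ 0.6775
  upper = min{1, (1 − p₀)/p₁} = 0.73088 / 0.83454 ≈ 0.8758

0.678 ≤ PN ≤ 0.876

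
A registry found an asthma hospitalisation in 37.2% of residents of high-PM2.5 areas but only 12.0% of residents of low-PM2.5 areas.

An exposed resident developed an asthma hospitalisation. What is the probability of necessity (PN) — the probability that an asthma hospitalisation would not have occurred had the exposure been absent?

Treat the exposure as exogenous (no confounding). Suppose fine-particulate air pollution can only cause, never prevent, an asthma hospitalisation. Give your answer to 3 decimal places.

PN ≈ 0.677

p₁ = 0.372, p₀ = 0.12.
Under exogeneity and monotonicity, PN = (p₁ − p₀) / p₁.
PN = (0.372 − 0.12) / 0.372 = 0.252 / 0.372 ≈ 0.6774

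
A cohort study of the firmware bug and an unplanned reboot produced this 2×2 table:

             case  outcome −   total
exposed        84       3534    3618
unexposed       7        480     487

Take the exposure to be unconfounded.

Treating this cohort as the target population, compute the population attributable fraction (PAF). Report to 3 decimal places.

PAF ≈ 0.352

p₁ = P(outcome | exposed) = 84/3618 = 0.023217
p₀ = P(outcome | unexposed) = 7/487 = 0.014374
Exposure prevalence π = 3618/4105 = 0.88136; overall risk P(Y=1) = 0.022168.
Under exogeneity, PAF = [P(Y=1) − p₀]/P(Y=1).
PAF = (0.022168 − 0.014374) / 0.022168 ≈ 0.3516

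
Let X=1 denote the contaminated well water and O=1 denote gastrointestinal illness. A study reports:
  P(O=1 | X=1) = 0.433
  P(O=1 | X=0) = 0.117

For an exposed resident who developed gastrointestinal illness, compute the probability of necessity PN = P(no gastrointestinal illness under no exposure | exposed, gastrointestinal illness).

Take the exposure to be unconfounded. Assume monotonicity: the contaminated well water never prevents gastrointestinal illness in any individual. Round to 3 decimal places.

Let p₁ = 0.433, p₀ = 0.117.
Under exogeneity and monotonicity, PN = (p₁ − p₀) / p₁.
PN = (0.433 − 0.117) / 0.433 = 0.316 / 0.433 ≈ 0.7298

PN ≈ 0.730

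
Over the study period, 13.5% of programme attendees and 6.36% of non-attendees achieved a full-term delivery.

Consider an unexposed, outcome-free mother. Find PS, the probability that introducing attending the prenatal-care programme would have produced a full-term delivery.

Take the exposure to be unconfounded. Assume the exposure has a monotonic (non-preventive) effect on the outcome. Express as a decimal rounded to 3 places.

PS ≈ 0.076

p₁ = 0.135, p₀ = 0.0636.
Under exogeneity and monotonicity, PS = (p₁ − p₀) / (1 − p₀).
PS = (0.135 − 0.0636) / (1 − 0.0636) = 0.0714 / 0.9364 ≈ 0.0762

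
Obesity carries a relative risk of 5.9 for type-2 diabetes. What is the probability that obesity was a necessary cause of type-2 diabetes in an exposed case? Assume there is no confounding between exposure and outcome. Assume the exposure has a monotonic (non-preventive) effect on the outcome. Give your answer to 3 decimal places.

Under exogeneity and monotonicity, PN = (RR − 1) / RR = 1 − 1/RR.
PN = (5.9 − 1) / 5.9 = 4.9 / 5.9 ≈ 0.8305

PN ≈ 0.831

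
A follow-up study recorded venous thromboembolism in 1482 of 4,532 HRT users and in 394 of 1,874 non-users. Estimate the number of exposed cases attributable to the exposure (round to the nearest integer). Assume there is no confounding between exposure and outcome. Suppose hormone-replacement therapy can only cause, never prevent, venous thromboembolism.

about 529 cases

p₁ = P(outcome | exposed) = 1482/4532 = 0.32701
p₀ = P(outcome | unexposed) = 394/1874 = 0.21025
PN = (p₁ − p₀)/p₁ = (0.32701 − 0.21025) / 0.32701 ≈ 0.35706.
Attributable cases ≈ PN × (exposed cases) = 0.35706 × 1482 ≈ 529.17.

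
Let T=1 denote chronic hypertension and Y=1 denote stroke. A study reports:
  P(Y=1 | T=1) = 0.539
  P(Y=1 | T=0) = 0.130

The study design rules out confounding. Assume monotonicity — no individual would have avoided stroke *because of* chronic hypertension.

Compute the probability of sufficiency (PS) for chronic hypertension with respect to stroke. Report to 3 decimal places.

PS ≈ 0.470

Let p₁ = 0.539, p₀ = 0.13.
Under exogeneity and monotonicity, PS = (p₁ − p₀) / (1 − p₀).
PS = (0.539 − 0.13) / (1 − 0.13) = 0.409 / 0.87 ≈ 0.4701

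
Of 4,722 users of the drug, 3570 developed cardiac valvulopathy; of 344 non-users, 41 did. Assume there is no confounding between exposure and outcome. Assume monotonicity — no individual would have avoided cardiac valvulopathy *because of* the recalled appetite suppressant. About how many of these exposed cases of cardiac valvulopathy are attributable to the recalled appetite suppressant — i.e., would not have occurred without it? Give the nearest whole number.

p₁ = P(outcome | exposed) = 3570/4722 = 0.75604
p₀ = P(outcome | unexposed) = 41/344 = 0.11919
PN = (p₁ − p₀)/p₁ = (0.75604 − 0.11919) / 0.75604 ≈ 0.84235.
Attributable cases ≈ PN × (exposed cases) = 0.84235 × 3570 ≈ 3007.20.

about 3007 cases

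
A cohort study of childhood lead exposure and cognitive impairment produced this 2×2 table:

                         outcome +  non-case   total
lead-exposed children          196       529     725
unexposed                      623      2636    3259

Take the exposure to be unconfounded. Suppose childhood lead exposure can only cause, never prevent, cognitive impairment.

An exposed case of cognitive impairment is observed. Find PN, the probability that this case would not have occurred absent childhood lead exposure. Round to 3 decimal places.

PN ≈ 0.293

p₁ = P(outcome | exposed) = 196/725 = 0.27034
p₀ = P(outcome | unexposed) = 623/3259 = 0.19116
Under exogeneity and monotonicity, PN = (p₁ − p₀) / p₁.
PN = (0.27034 − 0.19116) / 0.27034 = 0.079182 / 0.27034 ≈ 0.2929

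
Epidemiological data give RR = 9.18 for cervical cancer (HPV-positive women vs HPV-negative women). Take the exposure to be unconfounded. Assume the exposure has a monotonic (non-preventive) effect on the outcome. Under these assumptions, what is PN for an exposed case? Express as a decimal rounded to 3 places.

Under exogeneity and monotonicity, PN = (RR − 1) / RR = 1 − 1/RR.
PN = (9.18 − 1) / 9.18 = 8.18 / 9.18 ≈ 0.8911

PN ≈ 0.891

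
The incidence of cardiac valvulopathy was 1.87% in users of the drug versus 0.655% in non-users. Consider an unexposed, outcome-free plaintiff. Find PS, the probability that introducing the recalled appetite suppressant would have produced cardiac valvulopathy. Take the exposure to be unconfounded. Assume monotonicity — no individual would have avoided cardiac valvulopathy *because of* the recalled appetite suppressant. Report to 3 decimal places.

p₁ = 0.0187, p₀ = 0.00655.
Under exogeneity and monotonicity, PS = (p₁ − p₀) / (1 − p₀).
PS = (0.0187 − 0.00655) / (1 − 0.00655) = 0.01215 / 0.99345 ≈ 0.0122

PS ≈ 0.012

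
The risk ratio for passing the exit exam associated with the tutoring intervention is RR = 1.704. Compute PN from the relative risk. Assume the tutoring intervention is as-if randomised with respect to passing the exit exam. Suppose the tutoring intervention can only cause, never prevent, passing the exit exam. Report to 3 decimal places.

PN ≈ 0.413

Under exogeneity and monotonicity, PN = (RR − 1) / RR = 1 − 1/RR.
PN = (1.704 − 1) / 1.704 = 0.704 / 1.704 ≈ 0.4131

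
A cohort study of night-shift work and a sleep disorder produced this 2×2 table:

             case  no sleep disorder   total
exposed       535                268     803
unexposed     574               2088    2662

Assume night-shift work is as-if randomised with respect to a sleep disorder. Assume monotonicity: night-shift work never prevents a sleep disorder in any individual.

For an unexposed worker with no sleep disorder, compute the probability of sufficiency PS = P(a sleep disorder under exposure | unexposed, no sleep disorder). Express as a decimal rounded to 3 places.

PS ≈ 0.575

p₁ = P(outcome | exposed) = 535/803 = 0.66625
p₀ = P(outcome | unexposed) = 574/2662 = 0.21563
Under exogeneity and monotonicity, PS = (p₁ − p₀)/(1 − p₀).
PS = (0.66625 − 0.21563) / 0.78437 ≈ 0.5745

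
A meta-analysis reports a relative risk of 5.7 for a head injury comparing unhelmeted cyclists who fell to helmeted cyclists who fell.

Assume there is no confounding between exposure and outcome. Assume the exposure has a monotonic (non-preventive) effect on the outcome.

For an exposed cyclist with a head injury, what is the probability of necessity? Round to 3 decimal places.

Under exogeneity and monotonicity, PN = (RR − 1) / RR = 1 − 1/RR.
PN = (5.7 − 1) / 5.7 = 4.7 / 5.7 ≈ 0.8246

PN ≈ 0.825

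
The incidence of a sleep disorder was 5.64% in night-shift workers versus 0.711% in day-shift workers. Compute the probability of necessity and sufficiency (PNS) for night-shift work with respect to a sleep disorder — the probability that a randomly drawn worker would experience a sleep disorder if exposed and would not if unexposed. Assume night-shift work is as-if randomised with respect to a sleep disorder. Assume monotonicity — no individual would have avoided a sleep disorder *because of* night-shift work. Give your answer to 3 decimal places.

p₁ = 0.0564, p₀ = 0.00711.
Under exogeneity and monotonicity, PNS = p₁ − p₀.
PNS = 0.0564 − 0.00711 = 0.04929

PNS ≈ 0.049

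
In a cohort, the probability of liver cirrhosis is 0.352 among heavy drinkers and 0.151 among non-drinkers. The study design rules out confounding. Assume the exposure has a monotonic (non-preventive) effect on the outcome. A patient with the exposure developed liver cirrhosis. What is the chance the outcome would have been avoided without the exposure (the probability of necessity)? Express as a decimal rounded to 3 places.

Let p₁ = 0.352, p₀ = 0.151.
Under exogeneity and monotonicity, PN = (p₁ − p₀) / p₁.
PN = (0.352 − 0.151) / 0.352 = 0.201 / 0.352 ≈ 0.5710

PN ≈ 0.571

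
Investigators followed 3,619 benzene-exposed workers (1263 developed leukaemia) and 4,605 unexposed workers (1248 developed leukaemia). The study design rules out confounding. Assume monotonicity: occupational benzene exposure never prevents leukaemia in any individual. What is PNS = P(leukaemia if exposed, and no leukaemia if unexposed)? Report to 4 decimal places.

PNS ≈ 0.0780

p₁ = P(outcome | exposed) = 1263/3619 = 0.34899
p₀ = P(outcome | unexposed) = 1248/4605 = 0.27101
Under exogeneity and monotonicity, PNS = p₁ − p₀.
PNS = 0.34899 − 0.27101 = 0.077982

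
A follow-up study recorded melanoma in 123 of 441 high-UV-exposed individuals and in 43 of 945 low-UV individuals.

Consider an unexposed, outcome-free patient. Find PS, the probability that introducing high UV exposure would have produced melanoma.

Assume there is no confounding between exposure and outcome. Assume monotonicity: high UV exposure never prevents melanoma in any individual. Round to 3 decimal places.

PS ≈ 0.245

p₁ = P(outcome | exposed) = 123/441 = 0.27891
p₀ = P(outcome | unexposed) = 43/945 = 0.045503
Under exogeneity and monotonicity, PS = (p₁ − p₀) / (1 − p₀).
PS = (0.27891 − 0.045503) / (1 − 0.045503) = 0.23341 / 0.9545 ≈ 0.2445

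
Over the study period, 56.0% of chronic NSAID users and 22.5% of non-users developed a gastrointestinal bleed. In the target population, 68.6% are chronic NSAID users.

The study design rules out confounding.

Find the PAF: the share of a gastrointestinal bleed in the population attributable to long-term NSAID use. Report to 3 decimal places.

PAF ≈ 0.505

p₁ = 0.56, p₀ = 0.225.
Overall risk P(Y=1) = π·p₁ + (1−π)·p₀ = 0.686×0.56 + 0.314×0.225 = 0.45481.
Under exogeneity, PAF = [P(Y=1) − p₀] / P(Y=1).
PAF = (0.45481 − 0.225) / 0.45481 ≈ 0.5053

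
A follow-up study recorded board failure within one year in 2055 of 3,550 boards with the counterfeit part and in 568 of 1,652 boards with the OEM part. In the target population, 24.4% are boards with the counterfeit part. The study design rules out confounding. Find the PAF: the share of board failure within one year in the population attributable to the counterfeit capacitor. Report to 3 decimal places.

PAF ≈ 0.143

p₁ = P(outcome | exposed) = 2055/3550 = 0.57887
p₀ = P(outcome | unexposed) = 568/1652 = 0.34383
Overall risk P(Y=1) = π·p₁ + (1−π)·p₀ = 0.244×0.57887 + 0.756×0.34383 = 0.40118.
Under exogeneity, PAF = [P(Y=1) − p₀] / P(Y=1).
PAF = (0.40118 − 0.34383) / 0.40118 ≈ 0.1430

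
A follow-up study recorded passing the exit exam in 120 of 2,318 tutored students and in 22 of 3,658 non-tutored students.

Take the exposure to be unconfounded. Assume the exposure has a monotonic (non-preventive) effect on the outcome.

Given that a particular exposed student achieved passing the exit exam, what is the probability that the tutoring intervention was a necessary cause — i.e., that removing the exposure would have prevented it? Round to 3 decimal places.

PN ≈ 0.884

p₁ = P(outcome | exposed) = 120/2318 = 0.051769
p₀ = P(outcome | unexposed) = 22/3658 = 0.0060142
Under exogeneity and monotonicity, PN = (p₁ − p₀) / p₁.
PN = (0.051769 − 0.0060142) / 0.051769 = 0.045755 / 0.051769 ≈ 0.8838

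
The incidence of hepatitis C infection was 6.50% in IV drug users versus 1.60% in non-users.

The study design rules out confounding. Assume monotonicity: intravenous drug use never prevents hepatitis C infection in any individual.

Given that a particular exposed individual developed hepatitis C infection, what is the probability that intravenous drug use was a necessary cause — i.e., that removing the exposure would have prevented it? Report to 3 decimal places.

PN ≈ 0.754

p₁ = 0.065, p₀ = 0.016.
Under exogeneity and monotonicity, PN = (p₁ − p₀) / p₁.
PN = (0.065 − 0.016) / 0.065 = 0.049 / 0.065 ≈ 0.7538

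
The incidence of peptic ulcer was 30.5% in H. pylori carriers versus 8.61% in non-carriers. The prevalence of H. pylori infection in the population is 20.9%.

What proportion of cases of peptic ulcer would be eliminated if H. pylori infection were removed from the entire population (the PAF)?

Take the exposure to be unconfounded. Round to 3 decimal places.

PAF ≈ 0.347

p₁ = 0.305, p₀ = 0.0861.
Overall risk P(Y=1) = π·p₁ + (1−π)·p₀ = 0.209×0.305 + 0.791×0.0861 = 0.13185.
Under exogeneity, PAF = [P(Y=1) − p₀] / P(Y=1).
PAF = (0.13185 − 0.0861) / 0.13185 ≈ 0.3470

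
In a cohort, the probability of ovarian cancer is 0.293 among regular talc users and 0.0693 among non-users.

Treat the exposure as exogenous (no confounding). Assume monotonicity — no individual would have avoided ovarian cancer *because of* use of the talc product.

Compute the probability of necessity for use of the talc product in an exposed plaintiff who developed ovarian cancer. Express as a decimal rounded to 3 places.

Let p₁ = 0.293, p₀ = 0.0693.
Under exogeneity and monotonicity, PN = (p₁ − p₀) / p₁.
PN = (0.293 − 0.0693) / 0.293 = 0.2237 / 0.293 ≈ 0.7635

PN ≈ 0.763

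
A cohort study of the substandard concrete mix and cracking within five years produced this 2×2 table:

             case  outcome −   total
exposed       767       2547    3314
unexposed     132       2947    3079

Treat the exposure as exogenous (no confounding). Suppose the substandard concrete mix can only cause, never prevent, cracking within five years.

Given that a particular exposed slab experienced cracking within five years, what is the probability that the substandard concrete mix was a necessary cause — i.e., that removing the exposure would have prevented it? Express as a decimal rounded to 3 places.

p₁ = P(outcome | exposed) = 767/3314 = 0.23144
p₀ = P(outcome | unexposed) = 132/3079 = 0.042871
Under exogeneity and monotonicity, PN = (p₁ − p₀)/p₁.
PN = (0.23144 − 0.042871) / 0.23144 ≈ 0.8148

PN ≈ 0.815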